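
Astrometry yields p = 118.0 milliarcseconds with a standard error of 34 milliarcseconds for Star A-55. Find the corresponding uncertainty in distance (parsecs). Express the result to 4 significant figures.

2.442 pc

d = 1/p, so σ_d = σ_p / p².
σ_d = 0.0340 / (0.1180)² = 0.0340 / 0.013924 = 2.4418 pc.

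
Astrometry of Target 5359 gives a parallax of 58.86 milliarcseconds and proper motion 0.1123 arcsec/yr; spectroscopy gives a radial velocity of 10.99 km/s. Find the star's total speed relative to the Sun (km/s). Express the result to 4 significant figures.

d = 1/p = 1/0.05886″ = 16.989 pc.
v_t = 4.740 μ d = 4.740 × 0.1123 × 16.989 = 9.0433 km/s.
v = √(v_r² + v_t²) = √(10.99² + 9.0433²) = √202.561 = 14.232 km/s.

14.23 km/s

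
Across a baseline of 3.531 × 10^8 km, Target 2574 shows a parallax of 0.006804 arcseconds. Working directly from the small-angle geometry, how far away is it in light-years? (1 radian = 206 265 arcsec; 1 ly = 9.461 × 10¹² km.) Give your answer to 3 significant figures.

θ = 0.006804″ = 0.006804/206265 = 3.2987 × 10^-8 rad.
d = B/θ = (3.531 × 10^8) / (3.2987 × 10^-8) = 1.0704 × 10^16 km = (1.0704 × 10^16) / (9.461 × 10^12) ly = 1131.4 ly.

1130 ly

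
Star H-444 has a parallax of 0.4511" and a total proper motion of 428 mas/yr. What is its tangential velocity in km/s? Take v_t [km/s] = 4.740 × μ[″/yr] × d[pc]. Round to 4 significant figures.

4.497 km/s

d = 1/p = 1/0.4511″ = 2.2168 pc.
μ = 428 mas/yr = 0.428 ″/yr.
v_t = 4.74 × μ × d = 4.74 × 0.428 × 2.2168 = 4.4973 km/s.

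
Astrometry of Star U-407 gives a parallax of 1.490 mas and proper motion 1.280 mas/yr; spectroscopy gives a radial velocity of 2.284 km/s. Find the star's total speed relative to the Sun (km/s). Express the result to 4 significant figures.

4.669 km/s

d = 1/p = 1/0.001490″ = 671.14 pc.
μ = 1.280 mas/yr = 0.001280 ″/yr.
v_t = 4.740 μ d = 4.740 × 0.001280 × 671.14 = 4.0719 km/s.
v = √(v_r² + v_t²) = √(2.284² + 4.0719²) = √21.797 = 4.6687 km/s.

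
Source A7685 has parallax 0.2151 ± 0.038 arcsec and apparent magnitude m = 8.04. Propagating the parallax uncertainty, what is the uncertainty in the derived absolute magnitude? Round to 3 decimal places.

σ_M = 0.384 mag

M = m − 5 log₁₀ d + 5 = m + 5 log₁₀ p + 5, so ∂M/∂p = 5/(p ln 10).
σ_M = (5/ln 10) · (σ_p/p) = 2.1715 × 0.038/0.2151 = 2.1715 × 0.17666 = 0.38362.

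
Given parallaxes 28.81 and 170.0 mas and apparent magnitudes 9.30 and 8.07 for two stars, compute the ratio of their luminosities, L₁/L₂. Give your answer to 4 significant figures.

L₁/L₂ = 11.22

d₁ = 1/p₁ = 1/0.02881″ = 34.71 pc; d₂ = 1/p₂ = 1/0.1700″ = 5.8824 pc.
M₁ = m₁ − 5 log₁₀ d₁ + 5 = 9.30 − 7.7023 + 5 = 6.5977.
M₂ = 8.07 − 3.8478 + 5 = 9.2222.
L₁/L₂ = 10^(0.4(M₂ − M₁)) = 10^(0.4 × 2.6245) = 10^1.04980 = 11.215.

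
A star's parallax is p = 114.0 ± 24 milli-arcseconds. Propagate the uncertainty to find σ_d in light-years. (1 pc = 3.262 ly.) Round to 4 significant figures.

6.024 ly

d = 1/p, so σ_d = σ_p / p².
σ_d = 0.0240 / (0.1140)² = 0.0240 / 0.012996 = 1.8467 pc = 1.8467 × 3.262 ly = 6.0239 ly.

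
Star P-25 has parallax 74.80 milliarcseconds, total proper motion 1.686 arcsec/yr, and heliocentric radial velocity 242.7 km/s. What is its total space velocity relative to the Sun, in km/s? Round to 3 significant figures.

d = 1/p = 1/0.07480″ = 13.369 pc.
v_t = 4.740 μ d = 4.740 × 1.686 × 13.369 = 106.84 km/s.
v = √(v_r² + v_t²) = √(242.7² + 106.84²) = √70318.1 = 265.18 km/s.

265 km/s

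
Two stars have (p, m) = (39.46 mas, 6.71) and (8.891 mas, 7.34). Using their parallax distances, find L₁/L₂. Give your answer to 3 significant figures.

d₁ = 1/p₁ = 1/0.03946″ = 25.342 pc; d₂ = 1/p₂ = 1/0.008891″ = 112.47 pc.
M₁ = m₁ − 5 log₁₀ d₁ + 5 = 6.71 − 7.0192 + 5 = 4.6908.
M₂ = 7.34 − 10.2552 + 5 = 2.0848.
L₁/L₂ = 10^(0.4(M₂ − M₁)) = 10^(0.4 × (-2.6060)) = 10^(-1.04240) = 0.090698.

L₁/L₂ = 0.0907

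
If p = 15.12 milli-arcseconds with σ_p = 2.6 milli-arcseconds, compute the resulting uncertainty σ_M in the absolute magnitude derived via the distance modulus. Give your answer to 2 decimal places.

M = m − 5 log₁₀ d + 5 = m + 5 log₁₀ p + 5, so ∂M/∂p = 5/(p ln 10).
σ_M = (5/ln 10) · (σ_p/p) = 2.1715 × 2.6/15.12 = 2.1715 × 0.17196 = 0.37341.

σ_M = 0.37 mag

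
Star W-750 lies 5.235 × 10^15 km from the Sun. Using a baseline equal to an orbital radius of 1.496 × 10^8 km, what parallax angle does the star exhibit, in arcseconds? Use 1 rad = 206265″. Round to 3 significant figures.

θ ≈ B/d = (1.496 × 10^8) / (5.235 × 10^15) = 2.8577 × 10^-8 rad.
In arcseconds: 2.8577 × 10^-8 × 206265 = 0.0058944″.

0.00589 arcsec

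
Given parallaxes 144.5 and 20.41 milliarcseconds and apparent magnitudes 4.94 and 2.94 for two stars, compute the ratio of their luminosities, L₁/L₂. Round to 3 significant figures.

L₁/L₂ = 0.00316

d₁ = 1/p₁ = 1/0.1445″ = 6.9204 pc; d₂ = 1/p₂ = 1/0.02041″ = 48.996 pc.
M₁ = m₁ − 5 log₁₀ d₁ + 5 = 4.94 − 4.2007 + 5 = 5.7393.
M₂ = 2.94 − 8.4508 + 5 = -0.5108.
L₁/L₂ = 10^(0.4(M₂ − M₁)) = 10^(0.4 × (-6.2501)) = 10^(-2.50004) = 0.003162.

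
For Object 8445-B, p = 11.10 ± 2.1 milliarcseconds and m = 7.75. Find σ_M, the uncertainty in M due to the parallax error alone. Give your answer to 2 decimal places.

σ_M = 0.41 mag

M = m − 5 log₁₀ d + 5 = m + 5 log₁₀ p + 5, so ∂M/∂p = 5/(p ln 10).
σ_M = (5/ln 10) · (σ_p/p) = 2.1715 × 2.1/11.10 = 2.1715 × 0.18919 = 0.41083.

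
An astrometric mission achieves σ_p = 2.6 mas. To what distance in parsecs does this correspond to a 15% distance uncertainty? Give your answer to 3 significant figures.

σ_d/d = σ_p/p, so the condition is σ_p/p ≤ 0.15, i.e. p ≥ σ_p/0.15.
p_min = 2.6/0.15 = 17.333 mas = 0.017333 arcsec.
d_max = 1/p_min = 1/0.017333 = 57.693 pc.

57.7 pc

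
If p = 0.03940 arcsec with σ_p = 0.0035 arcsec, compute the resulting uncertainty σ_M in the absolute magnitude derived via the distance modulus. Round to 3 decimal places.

M = m − 5 log₁₀ d + 5 = m + 5 log₁₀ p + 5, so ∂M/∂p = 5/(p ln 10).
σ_M = (5/ln 10) · (σ_p/p) = 2.1715 × 0.0035/0.03940 = 2.1715 × 0.088832 = 0.1929.

σ_M = 0.193 mag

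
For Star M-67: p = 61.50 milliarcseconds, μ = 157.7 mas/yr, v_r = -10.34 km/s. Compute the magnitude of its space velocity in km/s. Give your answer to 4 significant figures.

15.96 km/s

d = 1/p = 1/0.06150″ = 16.26 pc.
μ = 157.7 mas/yr = 0.1577 ″/yr.
v_t = 4.740 μ d = 4.740 × 0.1577 × 16.26 = 12.154 km/s.
v = √(v_r² + v_t²) = √((-10.34)² + 12.154²) = √254.635 = 15.957 km/s.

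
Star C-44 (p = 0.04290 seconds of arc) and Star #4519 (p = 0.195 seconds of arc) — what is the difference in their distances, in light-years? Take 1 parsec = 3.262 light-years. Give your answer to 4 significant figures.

59.31 ly

d_A = 1/0.04290″ = 23.31 pc; d_B = 1/0.1950″ = 5.1282 pc.
|d_B − d_A| = |5.1282 − 23.31| = 18.182 pc = 18.182 × 3.262 ly = 59.31 ly.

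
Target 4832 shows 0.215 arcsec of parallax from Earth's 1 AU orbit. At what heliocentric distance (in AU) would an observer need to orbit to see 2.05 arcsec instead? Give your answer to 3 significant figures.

9.53 AU

Parallax scales linearly with baseline: p ∝ B, so B = p_target / p_Earth × 1 AU.
B = 2.05 / 0.215 = 9.5349 AU.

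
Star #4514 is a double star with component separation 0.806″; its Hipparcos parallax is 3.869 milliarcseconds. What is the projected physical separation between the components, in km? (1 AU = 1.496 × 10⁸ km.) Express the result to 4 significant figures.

d = 1/p = 1/0.003869″ = 258.46 pc.
At distance d (pc), an angle of θ arcsec spans θ·d AU: s = 0.806 × 258.46 = 208.32 AU.
= 208.32 × 1.496 × 10⁸ km = 3.1165 × 10^10 km.

3.117 × 10^10 km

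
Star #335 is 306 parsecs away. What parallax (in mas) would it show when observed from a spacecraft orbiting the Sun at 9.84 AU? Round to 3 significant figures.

32.2 mas

p (arcsec) = B (AU) / d (pc).
p = 9.84 / 306 = 0.032157 arcsec = 32.157 mas.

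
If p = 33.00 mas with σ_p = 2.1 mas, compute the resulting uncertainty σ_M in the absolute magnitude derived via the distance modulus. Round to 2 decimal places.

M = m − 5 log₁₀ d + 5 = m + 5 log₁₀ p + 5, so ∂M/∂p = 5/(p ln 10).
σ_M = (5/ln 10) · (σ_p/p) = 2.1715 × 2.1/33.00 = 2.1715 × 0.063636 = 0.13819.

σ_M = 0.14 mag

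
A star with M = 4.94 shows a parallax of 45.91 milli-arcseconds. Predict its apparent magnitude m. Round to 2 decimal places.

d = 1/p = 1/0.04591″ = 21.782 pc.
m − M = 5 log₁₀ d − 5 = 5 log₁₀(21.782) − 5 = 6.6905 − 5 = 1.6905.
m = M + (m − M) = 4.94 + 1.6905 = 6.63.

m = 6.63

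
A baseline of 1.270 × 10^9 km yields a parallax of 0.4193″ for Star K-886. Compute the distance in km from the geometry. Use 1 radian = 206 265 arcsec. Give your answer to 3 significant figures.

θ = 0.4193″ = 0.4193/206265 = 2.0328 × 10^-6 rad.
d = B/θ = (1.270 × 10^9) / (2.0328 × 10^-6) = 6.2475 × 10^14 km.

6.25 × 10^14 km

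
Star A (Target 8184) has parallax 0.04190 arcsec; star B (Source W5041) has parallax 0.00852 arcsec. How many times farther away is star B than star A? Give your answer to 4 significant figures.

4.918

Since d = 1/p, d_B/d_A = p_A/p_B.
= 0.04190 / 0.00852 = 4.9178.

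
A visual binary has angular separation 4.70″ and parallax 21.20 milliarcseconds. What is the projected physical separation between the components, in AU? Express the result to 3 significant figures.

d = 1/p = 1/0.02120″ = 47.17 pc.
At distance d (pc), an angle of θ arcsec spans θ·d AU: s = 4.70 × 47.17 = 221.7 AU.

222 AU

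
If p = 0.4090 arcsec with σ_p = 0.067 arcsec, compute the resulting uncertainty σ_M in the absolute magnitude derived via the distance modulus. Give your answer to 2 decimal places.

σ_M = 0.36 mag

M = m − 5 log₁₀ d + 5 = m + 5 log₁₀ p + 5, so ∂M/∂p = 5/(p ln 10).
σ_M = (5/ln 10) · (σ_p/p) = 2.1715 × 0.067/0.4090 = 2.1715 × 0.16381 = 0.35571.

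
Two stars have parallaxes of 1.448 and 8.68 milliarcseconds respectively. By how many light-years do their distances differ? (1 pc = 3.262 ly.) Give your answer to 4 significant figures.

1877 ly

d_A = 1/0.001448″ = 690.61 pc; d_B = 1/0.008680″ = 115.21 pc.
|d_B − d_A| = |115.21 − 690.61| = 575.4 pc = 575.4 × 3.262 ly = 1877 ly.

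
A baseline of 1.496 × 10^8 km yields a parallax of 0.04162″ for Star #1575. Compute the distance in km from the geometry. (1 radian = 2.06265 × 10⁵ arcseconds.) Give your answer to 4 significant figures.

7.414 × 10^14 km

θ = 0.04162″ = 0.04162/206265 = 2.0178 × 10^-7 rad.
d = B/θ = (1.496 × 10^8) / (2.0178 × 10^-7) = 7.4140 × 10^14 km.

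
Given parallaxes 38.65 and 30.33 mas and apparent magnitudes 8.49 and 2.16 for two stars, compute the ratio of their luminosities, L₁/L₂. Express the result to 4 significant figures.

d₁ = 1/p₁ = 1/0.03865″ = 25.873 pc; d₂ = 1/p₂ = 1/0.03033″ = 32.971 pc.
M₁ = m₁ − 5 log₁₀ d₁ + 5 = 8.49 − 7.0642 + 5 = 6.4258.
M₂ = 2.16 − 7.5907 + 5 = -0.4307.
L₁/L₂ = 10^(0.4(M₂ − M₁)) = 10^(0.4 × (-6.8565)) = 10^(-2.74260) = 0.0018088.

L₁/L₂ = 0.001809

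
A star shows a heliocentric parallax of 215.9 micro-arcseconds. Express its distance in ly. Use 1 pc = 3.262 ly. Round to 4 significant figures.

p = 215.9 micro-arcseconds = 0.0002159 arcsec.
d = 1/p = 1/0.0002159 = 4631.8 pc.
In light-years: 4631.8 × 3.262 = 15109 ly.

15110 ly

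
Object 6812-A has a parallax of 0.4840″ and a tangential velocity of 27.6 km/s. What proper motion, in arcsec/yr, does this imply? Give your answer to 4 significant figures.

d = 1/p = 1/0.4840″ = 2.0661 pc.
μ = v_t / (4.74 d) = 27.6 / (4.74 × 2.0661) = 27.6 / 9.7933 = 2.8183 ″/yr.

2.818 arcsec/yr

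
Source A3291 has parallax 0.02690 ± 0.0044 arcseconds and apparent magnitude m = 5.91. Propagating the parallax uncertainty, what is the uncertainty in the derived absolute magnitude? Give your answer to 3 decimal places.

σ_M = 0.355 mag

M = m − 5 log₁₀ d + 5 = m + 5 log₁₀ p + 5, so ∂M/∂p = 5/(p ln 10).
σ_M = (5/ln 10) · (σ_p/p) = 2.1715 × 0.0044/0.02690 = 2.1715 × 0.16357 = 0.35519.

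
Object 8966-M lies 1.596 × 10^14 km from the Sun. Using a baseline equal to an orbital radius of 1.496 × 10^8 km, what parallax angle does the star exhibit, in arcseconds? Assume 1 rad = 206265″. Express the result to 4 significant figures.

θ ≈ B/d = (1.496 × 10^8) / (1.596 × 10^14) = 9.3734 × 10^-7 rad.
In arcseconds: 9.3734 × 10^-7 × 206265 = 0.19334″.

0.1933 arcsec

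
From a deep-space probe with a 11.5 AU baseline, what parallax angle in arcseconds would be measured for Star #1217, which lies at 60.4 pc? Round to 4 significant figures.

0.1904 arcsec

p (arcsec) = B (AU) / d (pc).
p = 11.5 / 60.4 = 0.1904 arcsec.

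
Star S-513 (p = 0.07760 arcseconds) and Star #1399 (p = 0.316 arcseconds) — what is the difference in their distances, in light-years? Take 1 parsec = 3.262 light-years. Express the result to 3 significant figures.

31.7 ly

d_A = 1/0.07760″ = 12.887 pc; d_B = 1/0.3160″ = 3.1646 pc.
|d_B − d_A| = |3.1646 − 12.887| = 9.7224 pc = 9.7224 × 3.262 ly = 31.714 ly.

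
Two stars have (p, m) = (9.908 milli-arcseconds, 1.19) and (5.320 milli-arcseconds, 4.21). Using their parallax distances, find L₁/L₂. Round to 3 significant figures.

d₁ = 1/p₁ = 1/0.009908″ = 100.93 pc; d₂ = 1/p₂ = 1/0.005320″ = 187.97 pc.
M₁ = m₁ − 5 log₁₀ d₁ + 5 = 1.19 − 10.0201 + 5 = -3.8301.
M₂ = 4.21 − 11.3704 + 5 = -2.1604.
L₁/L₂ = 10^(0.4(M₂ − M₁)) = 10^(0.4 × 1.6697) = 10^0.66788 = 4.6546.

L₁/L₂ = 4.65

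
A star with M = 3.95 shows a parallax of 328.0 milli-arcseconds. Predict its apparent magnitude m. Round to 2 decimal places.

m = 1.37

d = 1/p = 1/0.3280″ = 3.0488 pc.
m − M = 5 log₁₀ d − 5 = 5 log₁₀(3.0488) − 5 = 2.4206 − 5 = -2.5794.
m = M + (m − M) = 3.95 + (-2.5794) = 1.37.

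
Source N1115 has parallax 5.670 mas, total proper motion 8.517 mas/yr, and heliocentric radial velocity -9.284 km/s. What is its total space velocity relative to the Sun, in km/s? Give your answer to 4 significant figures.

11.70 km/s

d = 1/p = 1/0.005670″ = 176.37 pc.
μ = 8.517 mas/yr = 0.008517 ″/yr.
v_t = 4.740 μ d = 4.740 × 0.008517 × 176.37 = 7.1202 km/s.
v = √(v_r² + v_t²) = √((-9.284)² + 7.1202²) = √136.89 = 11.7 km/s.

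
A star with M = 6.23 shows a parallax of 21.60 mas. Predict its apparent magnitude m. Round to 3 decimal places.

d = 1/p = 1/0.02160″ = 46.296 pc.
m − M = 5 log₁₀ d − 5 = 5 log₁₀(46.296) − 5 = 8.3277 − 5 = 3.3277.
m = M + (m − M) = 6.23 + 3.3277 = 9.558.

m = 9.558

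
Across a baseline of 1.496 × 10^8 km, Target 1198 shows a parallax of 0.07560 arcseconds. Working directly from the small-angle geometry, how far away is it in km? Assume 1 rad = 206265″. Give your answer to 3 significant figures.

θ = 0.07560″ = 0.07560/206265 = 3.6652 × 10^-7 rad.
d = B/θ = (1.496 × 10^8) / (3.6652 × 10^-7) = 4.0816 × 10^14 km.

4.08 × 10^14 km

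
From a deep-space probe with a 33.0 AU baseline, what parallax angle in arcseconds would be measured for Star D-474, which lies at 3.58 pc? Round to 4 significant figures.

p (arcsec) = B (AU) / d (pc).
p = 33.0 / 3.58 = 9.2179 arcsec.

9.218 arcsec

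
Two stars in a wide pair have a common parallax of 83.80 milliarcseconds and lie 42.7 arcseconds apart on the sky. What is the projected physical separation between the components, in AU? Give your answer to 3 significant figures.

510 AU

d = 1/p = 1/0.08380″ = 11.933 pc.
At distance d (pc), an angle of θ arcsec spans θ·d AU: s = 42.7 × 11.933 = 509.54 AU.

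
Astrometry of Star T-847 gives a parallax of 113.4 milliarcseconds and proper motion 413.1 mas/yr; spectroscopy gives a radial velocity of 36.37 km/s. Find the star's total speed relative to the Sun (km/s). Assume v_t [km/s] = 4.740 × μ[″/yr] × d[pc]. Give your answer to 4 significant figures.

40.26 km/s

d = 1/p = 1/0.1134″ = 8.8183 pc.
μ = 413.1 mas/yr = 0.4131 ″/yr.
v_t = 4.740 μ d = 4.740 × 0.4131 × 8.8183 = 17.267 km/s.
v = √(v_r² + v_t²) = √(36.37² + 17.267²) = √1620.93 = 40.261 km/s.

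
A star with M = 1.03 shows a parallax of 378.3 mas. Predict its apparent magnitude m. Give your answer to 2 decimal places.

d = 1/p = 1/0.3783″ = 2.6434 pc.
m − M = 5 log₁₀ d − 5 = 5 log₁₀(2.6434) − 5 = 2.1108 − 5 = -2.8892.
m = M + (m − M) = 1.03 + (-2.8892) = -1.86.

m = -1.86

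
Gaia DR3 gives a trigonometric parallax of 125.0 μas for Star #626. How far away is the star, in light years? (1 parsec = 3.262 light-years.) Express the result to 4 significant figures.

26100 light years

p = 125.0 μas = 0.0001250 arcsec.
d = 1/p = 1/0.0001250 = 8000 pc.
In light-years: 8000 × 3.262 = 26096 ly.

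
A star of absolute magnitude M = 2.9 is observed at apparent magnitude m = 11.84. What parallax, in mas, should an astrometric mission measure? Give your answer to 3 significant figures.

m − M = 11.84 − 2.9 = 8.94.
d = 10^((m−M)/5 + 1) = 10^2.788 = 613.76 pc.
p = 1/d = 1/613.76 = 0.0016293 arcsec = 1.6293 mas.

1.63 mas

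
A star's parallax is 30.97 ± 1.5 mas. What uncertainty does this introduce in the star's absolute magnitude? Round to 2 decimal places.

M = m − 5 log₁₀ d + 5 = m + 5 log₁₀ p + 5, so ∂M/∂p = 5/(p ln 10).
σ_M = (5/ln 10) · (σ_p/p) = 2.1715 × 1.5/30.97 = 2.1715 × 0.048434 = 0.10517.

σ_M = 0.11 mag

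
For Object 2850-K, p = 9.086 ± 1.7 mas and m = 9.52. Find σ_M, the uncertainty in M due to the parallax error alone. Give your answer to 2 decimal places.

σ_M = 0.41 mag

M = m − 5 log₁₀ d + 5 = m + 5 log₁₀ p + 5, so ∂M/∂p = 5/(p ln 10).
σ_M = (5/ln 10) · (σ_p/p) = 2.1715 × 1.7/9.086 = 2.1715 × 0.1871 = 0.40629.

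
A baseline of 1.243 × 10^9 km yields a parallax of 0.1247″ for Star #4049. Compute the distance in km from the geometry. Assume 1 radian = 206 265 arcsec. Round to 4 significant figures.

2.056 × 10^15 km

θ = 0.1247″ = 0.1247/206265 = 6.0456 × 10^-7 rad.
d = B/θ = (1.243 × 10^9) / (6.0456 × 10^-7) = 2.0560 × 10^15 km.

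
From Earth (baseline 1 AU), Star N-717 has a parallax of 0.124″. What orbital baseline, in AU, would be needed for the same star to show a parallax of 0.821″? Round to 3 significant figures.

Parallax scales linearly with baseline: p ∝ B, so B = p_target / p_Earth × 1 AU.
B = 0.821 / 0.124 = 6.621 AU.

6.62 AU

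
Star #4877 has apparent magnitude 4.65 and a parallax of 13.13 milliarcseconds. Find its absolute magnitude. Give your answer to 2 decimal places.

d = 1/p = 1/0.01313″ = 76.161 pc.
m − M = 5 log₁₀(76.161) − 5 = 9.4087 − 5 = 4.4087.
M = m − (m − M) = 4.65 − 4.4087 = 0.24.

M = 0.24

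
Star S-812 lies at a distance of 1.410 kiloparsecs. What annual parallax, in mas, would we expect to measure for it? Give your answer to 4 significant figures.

d = 1.410 kpc = 1410 pc.
p = 1/d = 1/1410 = 0.00070922 arcsec.
= 0.00070922 × 1000 = 0.70922 mas.

0.7092 mas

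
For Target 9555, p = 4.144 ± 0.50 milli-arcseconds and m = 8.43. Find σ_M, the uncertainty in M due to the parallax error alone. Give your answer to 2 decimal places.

σ_M = 0.26 mag

M = m − 5 log₁₀ d + 5 = m + 5 log₁₀ p + 5, so ∂M/∂p = 5/(p ln 10).
σ_M = (5/ln 10) · (σ_p/p) = 2.1715 × 0.50/4.144 = 2.1715 × 0.12066 = 0.26201.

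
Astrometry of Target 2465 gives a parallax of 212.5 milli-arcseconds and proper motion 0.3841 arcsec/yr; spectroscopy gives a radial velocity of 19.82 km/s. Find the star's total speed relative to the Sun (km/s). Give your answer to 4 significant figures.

21.59 km/s

d = 1/p = 1/0.2125″ = 4.7059 pc.
v_t = 4.740 μ d = 4.740 × 0.3841 × 4.7059 = 8.5677 km/s.
v = √(v_r² + v_t²) = √(19.82² + 8.5677²) = √466.238 = 21.593 km/s.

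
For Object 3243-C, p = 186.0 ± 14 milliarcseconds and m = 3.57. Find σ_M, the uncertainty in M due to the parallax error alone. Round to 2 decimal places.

σ_M = 0.16 mag

M = m − 5 log₁₀ d + 5 = m + 5 log₁₀ p + 5, so ∂M/∂p = 5/(p ln 10).
σ_M = (5/ln 10) · (σ_p/p) = 2.1715 × 14/186.0 = 2.1715 × 0.075269 = 0.16345.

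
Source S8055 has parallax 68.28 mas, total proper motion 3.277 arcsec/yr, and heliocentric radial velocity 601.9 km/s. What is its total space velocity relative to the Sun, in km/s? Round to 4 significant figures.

643.5 km/s

d = 1/p = 1/0.06828″ = 14.646 pc.
v_t = 4.740 μ d = 4.740 × 3.277 × 14.646 = 227.5 km/s.
v = √(v_r² + v_t²) = √(601.9² + 227.5²) = √414040 = 643.46 km/s.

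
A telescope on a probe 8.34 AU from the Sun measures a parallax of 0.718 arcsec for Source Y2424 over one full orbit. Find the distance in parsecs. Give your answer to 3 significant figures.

With baseline B (in AU) and parallax p (in arcsec), d = B/p parsecs.
d = 8.34 / 0.718 = 11.616 pc.

11.6 pc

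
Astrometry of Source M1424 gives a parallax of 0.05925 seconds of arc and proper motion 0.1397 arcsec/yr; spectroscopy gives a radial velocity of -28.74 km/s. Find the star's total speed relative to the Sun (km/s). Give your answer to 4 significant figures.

d = 1/p = 1/0.05925″ = 16.878 pc.
v_t = 4.740 μ d = 4.740 × 0.1397 × 16.878 = 11.176 km/s.
v = √(v_r² + v_t²) = √((-28.74)² + 11.176²) = √950.891 = 30.837 km/s.

30.84 km/s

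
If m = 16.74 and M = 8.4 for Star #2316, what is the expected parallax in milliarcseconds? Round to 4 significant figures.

m − M = 16.74 − 8.4 = 8.34.
d = 10^((m−M)/5 + 1) = 10^2.668 = 465.59 pc.
p = 1/d = 1/465.59 = 0.0021478 arcsec = 2.1478 mas.

2.148 mas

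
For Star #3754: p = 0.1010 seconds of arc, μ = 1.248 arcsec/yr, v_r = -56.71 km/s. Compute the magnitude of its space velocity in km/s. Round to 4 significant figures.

81.53 km/s

d = 1/p = 1/0.1010″ = 9.901 pc.
v_t = 4.740 μ d = 4.740 × 1.248 × 9.901 = 58.57 km/s.
v = √(v_r² + v_t²) = √((-56.71)² + 58.57²) = √6646.47 = 81.526 km/s.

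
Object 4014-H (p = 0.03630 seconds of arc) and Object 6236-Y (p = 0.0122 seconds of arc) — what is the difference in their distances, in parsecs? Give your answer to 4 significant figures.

54.42 pc

d_A = 1/0.03630″ = 27.548 pc; d_B = 1/0.01220″ = 81.967 pc.
|d_B − d_A| = |81.967 − 27.548| = 54.419 pc.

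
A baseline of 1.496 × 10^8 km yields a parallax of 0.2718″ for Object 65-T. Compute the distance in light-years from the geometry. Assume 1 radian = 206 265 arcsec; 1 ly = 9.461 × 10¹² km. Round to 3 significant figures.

12.0 ly

θ = 0.2718″ = 0.2718/206265 = 1.3177 × 10^-6 rad.
d = B/θ = (1.496 × 10^8) / (1.3177 × 10^-6) = 1.1353 × 10^14 km = (1.1353 × 10^14) / (9.461 × 10^12) ly = 12 ly.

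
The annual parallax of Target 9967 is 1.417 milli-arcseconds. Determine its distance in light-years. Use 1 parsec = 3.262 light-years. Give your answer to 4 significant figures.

2302 light years

p = 1.417 milli-arcseconds = 0.001417 arcsec.
d = 1/p = 1/0.001417 = 705.72 pc.
In light-years: 705.72 × 3.262 = 2302.1 ly.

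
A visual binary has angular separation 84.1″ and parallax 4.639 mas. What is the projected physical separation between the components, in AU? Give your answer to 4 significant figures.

d = 1/p = 1/0.004639″ = 215.56 pc.
At distance d (pc), an angle of θ arcsec spans θ·d AU: s = 84.1 × 215.56 = 18129 AU.

18130 AU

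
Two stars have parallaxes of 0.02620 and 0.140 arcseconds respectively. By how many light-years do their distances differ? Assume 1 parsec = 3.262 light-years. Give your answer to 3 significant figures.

101 ly

d_A = 1/0.02620″ = 38.168 pc; d_B = 1/0.1400″ = 7.1429 pc.
|d_B − d_A| = |7.1429 − 38.168| = 31.025 pc = 31.025 × 3.262 ly = 101.2 ly.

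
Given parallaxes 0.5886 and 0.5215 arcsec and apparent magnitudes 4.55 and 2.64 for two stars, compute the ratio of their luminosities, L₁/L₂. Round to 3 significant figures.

L₁/L₂ = 0.135

d₁ = 1/p₁ = 1/0.5886″ = 1.6989 pc; d₂ = 1/p₂ = 1/0.5215″ = 1.9175 pc.
M₁ = m₁ − 5 log₁₀ d₁ + 5 = 4.55 − 1.1508 + 5 = 8.3992.
M₂ = 2.64 − 1.4137 + 5 = 6.2263.
L₁/L₂ = 10^(0.4(M₂ − M₁)) = 10^(0.4 × (-2.1729)) = 10^(-0.86916) = 0.13516.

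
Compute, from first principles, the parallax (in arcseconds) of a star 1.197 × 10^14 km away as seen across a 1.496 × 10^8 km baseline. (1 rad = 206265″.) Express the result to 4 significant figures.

0.2578 arcsec

θ ≈ B/d = (1.496 × 10^8) / (1.197 × 10^14) = 1.2498 × 10^-6 rad.
In arcseconds: 1.2498 × 10^-6 × 206265 = 0.25779″.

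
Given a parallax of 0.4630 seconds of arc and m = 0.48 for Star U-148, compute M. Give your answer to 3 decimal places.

M = 3.808

d = 1/p = 1/0.4630″ = 2.1598 pc.
m − M = 5 log₁₀(2.1598) − 5 = 1.6721 − 5 = -3.3279.
M = m − (m − M) = 0.48 − (-3.3279) = 3.808.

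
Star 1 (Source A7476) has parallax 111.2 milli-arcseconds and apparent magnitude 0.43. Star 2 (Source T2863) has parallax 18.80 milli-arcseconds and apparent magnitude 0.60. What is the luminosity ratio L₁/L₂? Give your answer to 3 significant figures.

d₁ = 1/p₁ = 1/0.1112″ = 8.9928 pc; d₂ = 1/p₂ = 1/0.01880″ = 53.191 pc.
M₁ = m₁ − 5 log₁₀ d₁ + 5 = 0.43 − 4.7695 + 5 = 0.6605.
M₂ = 0.60 − 8.6292 + 5 = -3.0292.
L₁/L₂ = 10^(0.4(M₂ − M₁)) = 10^(0.4 × (-3.6897)) = 10^(-1.47588) = 0.033429.

L₁/L₂ = 0.0334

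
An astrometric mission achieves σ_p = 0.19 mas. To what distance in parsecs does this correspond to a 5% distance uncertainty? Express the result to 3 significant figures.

263 pc

σ_d/d = σ_p/p, so the condition is σ_p/p ≤ 0.05, i.e. p ≥ σ_p/0.05.
p_min = 0.19/0.05 = 3.8 mas = 0.0038 arcsec.
d_max = 1/p_min = 1/0.0038 = 263.16 pc.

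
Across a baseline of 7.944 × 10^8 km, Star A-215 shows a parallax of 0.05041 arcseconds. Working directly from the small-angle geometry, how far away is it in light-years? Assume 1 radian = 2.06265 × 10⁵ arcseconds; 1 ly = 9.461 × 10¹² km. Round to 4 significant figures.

343.6 ly

θ = 0.05041″ = 0.05041/206265 = 2.4439 × 10^-7 rad.
d = B/θ = (7.944 × 10^8) / (2.4439 × 10^-7) = 3.2505 × 10^15 km = (3.2505 × 10^15) / (9.461 × 10^12) ly = 343.57 ly.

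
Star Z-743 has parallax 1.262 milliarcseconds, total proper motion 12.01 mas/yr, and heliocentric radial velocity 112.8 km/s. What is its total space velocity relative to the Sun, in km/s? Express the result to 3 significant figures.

d = 1/p = 1/0.001262″ = 792.39 pc.
μ = 12.01 mas/yr = 0.01201 ″/yr.
v_t = 4.740 μ d = 4.740 × 0.01201 × 792.39 = 45.109 km/s.
v = √(v_r² + v_t²) = √(112.8² + 45.109²) = √14758.7 = 121.49 km/s.

121 km/s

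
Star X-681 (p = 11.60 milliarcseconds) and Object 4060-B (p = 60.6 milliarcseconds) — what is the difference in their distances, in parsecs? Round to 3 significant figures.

d_A = 1/0.01160″ = 86.207 pc; d_B = 1/0.06060″ = 16.502 pc.
|d_B − d_A| = |16.502 − 86.207| = 69.705 pc.

69.7 pc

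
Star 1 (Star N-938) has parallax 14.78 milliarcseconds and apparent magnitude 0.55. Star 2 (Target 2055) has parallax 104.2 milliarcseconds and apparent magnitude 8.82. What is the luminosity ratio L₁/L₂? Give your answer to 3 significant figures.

d₁ = 1/p₁ = 1/0.01478″ = 67.659 pc; d₂ = 1/p₂ = 1/0.1042″ = 9.5969 pc.
M₁ = m₁ − 5 log₁₀ d₁ + 5 = 0.55 − 9.1516 + 5 = -3.6016.
M₂ = 8.82 − 4.9107 + 5 = 8.9093.
L₁/L₂ = 10^(0.4(M₂ − M₁)) = 10^(0.4 × 12.5109) = 10^5.00436 = 1.0101 × 10^5.

L₁/L₂ = 101000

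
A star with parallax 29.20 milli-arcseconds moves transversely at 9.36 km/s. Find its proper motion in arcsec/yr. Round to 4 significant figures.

d = 1/p = 1/0.02920″ = 34.247 pc.
μ = v_t / (4.74 d) = 9.36 / (4.74 × 34.247) = 9.36 / 162.33 = 0.05766 ″/yr.

0.05766 arcsec/yr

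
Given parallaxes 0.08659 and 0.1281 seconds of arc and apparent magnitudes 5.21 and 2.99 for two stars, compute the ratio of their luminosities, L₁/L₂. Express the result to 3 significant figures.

L₁/L₂ = 0.283

d₁ = 1/p₁ = 1/0.08659″ = 11.549 pc; d₂ = 1/p₂ = 1/0.1281″ = 7.8064 pc.
M₁ = m₁ − 5 log₁₀ d₁ + 5 = 5.21 − 5.3127 + 5 = 4.8973.
M₂ = 2.99 − 4.4623 + 5 = 3.5277.
L₁/L₂ = 10^(0.4(M₂ − M₁)) = 10^(0.4 × (-1.3696)) = 10^(-0.54784) = 0.28324.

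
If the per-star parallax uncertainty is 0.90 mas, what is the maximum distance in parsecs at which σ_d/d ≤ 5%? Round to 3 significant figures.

55.6 pc

σ_d/d = σ_p/p, so the condition is σ_p/p ≤ 0.05, i.e. p ≥ σ_p/0.05.
p_min = 0.90/0.05 = 18 mas = 0.018 arcsec.
d_max = 1/p_min = 1/0.018 = 55.556 pc.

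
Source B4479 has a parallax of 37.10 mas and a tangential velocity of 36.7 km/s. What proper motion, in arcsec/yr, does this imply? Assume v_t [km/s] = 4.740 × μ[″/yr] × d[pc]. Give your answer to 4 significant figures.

0.2873 arcsec/yr

d = 1/p = 1/0.03710″ = 26.954 pc.
μ = v_t / (4.74 d) = 36.7 / (4.74 × 26.954) = 36.7 / 127.76 = 0.28726 ″/yr.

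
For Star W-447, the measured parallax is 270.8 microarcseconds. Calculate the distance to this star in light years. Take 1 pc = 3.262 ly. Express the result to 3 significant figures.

p = 270.8 microarcseconds = 0.0002708 arcsec.
d = 1/p = 1/0.0002708 = 3692.8 pc.
In light-years: 3692.8 × 3.262 = 12046 ly.

12000 light years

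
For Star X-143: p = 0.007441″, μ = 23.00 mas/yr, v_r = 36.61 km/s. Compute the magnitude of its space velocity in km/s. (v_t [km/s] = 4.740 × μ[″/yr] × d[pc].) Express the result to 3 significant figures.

39.4 km/s

d = 1/p = 1/0.007441″ = 134.39 pc.
μ = 23.00 mas/yr = 0.02300 ″/yr.
v_t = 4.740 μ d = 4.740 × 0.02300 × 134.39 = 14.651 km/s.
v = √(v_r² + v_t²) = √(36.61² + 14.651²) = √1554.94 = 39.433 km/s.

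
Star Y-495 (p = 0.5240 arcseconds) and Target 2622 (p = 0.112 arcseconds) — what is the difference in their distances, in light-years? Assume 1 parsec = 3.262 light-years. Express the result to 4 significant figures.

d_A = 1/0.5240″ = 1.9084 pc; d_B = 1/0.1120″ = 8.9286 pc.
|d_B − d_A| = |8.9286 − 1.9084| = 7.0202 pc = 7.0202 × 3.262 ly = 22.9 ly.

22.90 ly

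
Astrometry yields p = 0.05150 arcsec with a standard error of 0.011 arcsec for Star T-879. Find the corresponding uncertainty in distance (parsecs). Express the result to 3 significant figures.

4.15 pc

d = 1/p, so σ_d = σ_p / p².
σ_d = 0.0110 / (0.05150)² = 0.0110 / 0.0026523 = 4.1473 pc.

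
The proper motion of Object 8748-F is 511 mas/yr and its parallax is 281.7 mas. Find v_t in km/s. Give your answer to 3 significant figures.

8.60 km/s

d = 1/p = 1/0.2817″ = 3.5499 pc.
μ = 511 mas/yr = 0.511 ″/yr.
v_t = 4.74 × μ × d = 4.74 × 0.511 × 3.5499 = 8.5984 km/s.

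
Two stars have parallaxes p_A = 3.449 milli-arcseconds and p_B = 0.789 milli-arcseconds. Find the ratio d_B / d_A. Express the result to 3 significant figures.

Since d = 1/p, d_B/d_A = p_A/p_B.
= 3.449 / 0.789 = 4.3714.

4.37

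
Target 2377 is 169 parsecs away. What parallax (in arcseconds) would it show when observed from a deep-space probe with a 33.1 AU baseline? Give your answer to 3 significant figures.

p (arcsec) = B (AU) / d (pc).
p = 33.1 / 169 = 0.19586 arcsec.

0.196 arcsec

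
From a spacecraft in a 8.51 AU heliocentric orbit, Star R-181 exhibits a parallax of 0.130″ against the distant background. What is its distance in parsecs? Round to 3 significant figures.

With baseline B (in AU) and parallax p (in arcsec), d = B/p parsecs.
d = 8.51 / 0.130 = 65.462 pc.

65.5 pc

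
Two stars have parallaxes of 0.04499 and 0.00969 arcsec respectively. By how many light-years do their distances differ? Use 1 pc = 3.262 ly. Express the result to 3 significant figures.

d_A = 1/0.04499″ = 22.227 pc; d_B = 1/0.009690″ = 103.2 pc.
|d_B − d_A| = |103.2 − 22.227| = 80.973 pc = 80.973 × 3.262 ly = 264.13 ly.

264 ly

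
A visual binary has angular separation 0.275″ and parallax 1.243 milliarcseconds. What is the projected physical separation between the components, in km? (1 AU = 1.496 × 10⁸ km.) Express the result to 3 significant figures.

d = 1/p = 1/0.001243″ = 804.51 pc.
At distance d (pc), an angle of θ arcsec spans θ·d AU: s = 0.275 × 804.51 = 221.24 AU.
= 221.24 × 1.496 × 10⁸ km = 3.3098 × 10^10 km.

3.31 × 10^10 km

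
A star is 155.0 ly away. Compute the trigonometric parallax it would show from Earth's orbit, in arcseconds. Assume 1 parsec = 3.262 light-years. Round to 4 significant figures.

0.02105 arcsec

d = 155.0 ly ÷ 3.262 = 47.517 pc.
p = 1/d = 1/47.517 = 0.021045 arcsec.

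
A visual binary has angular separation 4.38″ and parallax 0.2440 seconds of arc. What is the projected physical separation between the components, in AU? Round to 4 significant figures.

17.95 AU

d = 1/p = 1/0.2440″ = 4.0984 pc.
At distance d (pc), an angle of θ arcsec spans θ·d AU: s = 4.38 × 4.0984 = 17.951 AU.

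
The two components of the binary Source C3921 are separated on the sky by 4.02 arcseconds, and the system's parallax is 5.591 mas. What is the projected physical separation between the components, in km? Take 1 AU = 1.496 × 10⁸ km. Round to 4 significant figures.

d = 1/p = 1/0.005591″ = 178.86 pc.
At distance d (pc), an angle of θ arcsec spans θ·d AU: s = 4.02 × 178.86 = 719.02 AU.
= 719.02 × 1.496 × 10⁸ km = 1.0757 × 10^11 km.

1.076 × 10^11 km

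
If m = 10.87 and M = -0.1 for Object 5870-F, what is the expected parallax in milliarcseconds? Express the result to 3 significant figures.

0.640 mas

m − M = 10.87 − (-0.1) = 10.97.
d = 10^((m−M)/5 + 1) = 10^3.194 = 1563.1 pc.
p = 1/d = 1/1563.1 = 0.00063975 arcsec = 0.63975 mas.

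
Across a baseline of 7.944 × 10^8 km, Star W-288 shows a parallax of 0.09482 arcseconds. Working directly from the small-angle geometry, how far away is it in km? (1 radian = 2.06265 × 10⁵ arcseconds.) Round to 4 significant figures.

θ = 0.09482″ = 0.09482/206265 = 4.5970 × 10^-7 rad.
d = B/θ = (7.944 × 10^8) / (4.5970 × 10^-7) = 1.7281 × 10^15 km.

1.728 × 10^15 km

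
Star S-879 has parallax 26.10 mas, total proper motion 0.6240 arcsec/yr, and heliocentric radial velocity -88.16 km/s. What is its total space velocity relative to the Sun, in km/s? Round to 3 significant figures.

144 km/s

d = 1/p = 1/0.02610″ = 38.314 pc.
v_t = 4.740 μ d = 4.740 × 0.6240 × 38.314 = 113.32 km/s.
v = √(v_r² + v_t²) = √((-88.16)² + 113.32²) = √20613.6 = 143.57 km/s.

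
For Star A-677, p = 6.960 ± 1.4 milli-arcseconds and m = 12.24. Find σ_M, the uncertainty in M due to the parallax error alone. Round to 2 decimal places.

σ_M = 0.44 mag

M = m − 5 log₁₀ d + 5 = m + 5 log₁₀ p + 5, so ∂M/∂p = 5/(p ln 10).
σ_M = (5/ln 10) · (σ_p/p) = 2.1715 × 1.4/6.960 = 2.1715 × 0.20115 = 0.4368.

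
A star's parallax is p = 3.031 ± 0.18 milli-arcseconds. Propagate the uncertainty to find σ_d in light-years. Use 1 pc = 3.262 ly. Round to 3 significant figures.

63.9 ly

d = 1/p, so σ_d = σ_p / p².
σ_d = 0.000180 / (0.003031)² = 0.000180 / 0.000009187 = 19.593 pc = 19.593 × 3.262 ly = 63.912 ly.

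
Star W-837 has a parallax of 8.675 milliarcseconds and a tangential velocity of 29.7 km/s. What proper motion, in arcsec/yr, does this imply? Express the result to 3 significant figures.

0.0544 arcsec/yr

d = 1/p = 1/0.008675″ = 115.27 pc.
μ = v_t / (4.74 d) = 29.7 / (4.74 × 115.27) = 29.7 / 546.38 = 0.054358 ″/yr.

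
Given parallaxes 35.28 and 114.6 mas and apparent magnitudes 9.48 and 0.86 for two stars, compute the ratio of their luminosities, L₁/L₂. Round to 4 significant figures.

d₁ = 1/p₁ = 1/0.03528″ = 28.345 pc; d₂ = 1/p₂ = 1/0.1146″ = 8.726 pc.
M₁ = m₁ − 5 log₁₀ d₁ + 5 = 9.48 − 7.2624 + 5 = 7.2176.
M₂ = 0.86 − 4.7041 + 5 = 1.1559.
L₁/L₂ = 10^(0.4(M₂ − M₁)) = 10^(0.4 × (-6.0617)) = 10^(-2.42468) = 0.0037611.

L₁/L₂ = 0.003761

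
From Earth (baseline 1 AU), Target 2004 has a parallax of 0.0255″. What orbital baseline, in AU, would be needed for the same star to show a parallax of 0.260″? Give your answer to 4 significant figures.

Parallax scales linearly with baseline: p ∝ B, so B = p_target / p_Earth × 1 AU.
B = 0.260 / 0.0255 = 10.196 AU.

10.20 AU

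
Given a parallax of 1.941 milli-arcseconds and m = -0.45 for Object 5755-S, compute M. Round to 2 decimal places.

M = -9.01

d = 1/p = 1/0.001941″ = 515.2 pc.
m − M = 5 log₁₀(515.2) − 5 = 13.5599 − 5 = 8.5599.
M = m − (m − M) = -0.45 − 8.5599 = -9.01.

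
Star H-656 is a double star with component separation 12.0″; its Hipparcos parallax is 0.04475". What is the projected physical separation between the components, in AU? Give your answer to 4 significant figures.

d = 1/p = 1/0.04475″ = 22.346 pc.
At distance d (pc), an angle of θ arcsec spans θ·d AU: s = 12.0 × 22.346 = 268.15 AU.

268.2 AU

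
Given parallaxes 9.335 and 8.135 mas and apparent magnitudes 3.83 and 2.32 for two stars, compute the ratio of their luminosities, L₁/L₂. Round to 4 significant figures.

d₁ = 1/p₁ = 1/0.009335″ = 107.12 pc; d₂ = 1/p₂ = 1/0.008135″ = 122.93 pc.
M₁ = m₁ − 5 log₁₀ d₁ + 5 = 3.83 − 10.1494 + 5 = -1.3194.
M₂ = 2.32 − 10.4483 + 5 = -3.1283.
L₁/L₂ = 10^(0.4(M₂ − M₁)) = 10^(0.4 × (-1.8089)) = 10^(-0.72356) = 0.18899.

L₁/L₂ = 0.1890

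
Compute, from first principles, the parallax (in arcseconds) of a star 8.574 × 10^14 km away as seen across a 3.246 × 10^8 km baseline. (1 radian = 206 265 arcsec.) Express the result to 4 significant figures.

θ ≈ B/d = (3.246 × 10^8) / (8.574 × 10^14) = 3.7859 × 10^-7 rad.
In arcseconds: 3.7859 × 10^-7 × 206265 = 0.07809″.

0.07809 arcsec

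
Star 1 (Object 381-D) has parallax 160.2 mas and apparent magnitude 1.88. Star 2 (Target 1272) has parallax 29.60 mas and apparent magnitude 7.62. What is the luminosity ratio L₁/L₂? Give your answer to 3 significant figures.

d₁ = 1/p₁ = 1/0.1602″ = 6.2422 pc; d₂ = 1/p₂ = 1/0.02960″ = 33.784 pc.
M₁ = m₁ − 5 log₁₀ d₁ + 5 = 1.88 − 3.9767 + 5 = 2.9033.
M₂ = 7.62 − 7.6436 + 5 = 4.9764.
L₁/L₂ = 10^(0.4(M₂ − M₁)) = 10^(0.4 × 2.0731) = 10^0.82924 = 6.749.

L₁/L₂ = 6.75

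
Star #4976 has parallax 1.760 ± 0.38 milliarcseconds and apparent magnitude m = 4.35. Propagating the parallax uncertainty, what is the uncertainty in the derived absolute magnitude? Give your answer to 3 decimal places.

M = m − 5 log₁₀ d + 5 = m + 5 log₁₀ p + 5, so ∂M/∂p = 5/(p ln 10).
σ_M = (5/ln 10) · (σ_p/p) = 2.1715 × 0.38/1.760 = 2.1715 × 0.21591 = 0.46885.

σ_M = 0.469 mag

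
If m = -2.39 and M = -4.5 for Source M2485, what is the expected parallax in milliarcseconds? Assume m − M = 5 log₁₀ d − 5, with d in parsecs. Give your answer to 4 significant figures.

m − M = -2.39 − (-4.5) = 2.11.
d = 10^((m−M)/5 + 1) = 10^1.422 = 26.424 pc.
p = 1/d = 1/26.424 = 0.037844 arcsec = 37.844 mas.

37.84 mas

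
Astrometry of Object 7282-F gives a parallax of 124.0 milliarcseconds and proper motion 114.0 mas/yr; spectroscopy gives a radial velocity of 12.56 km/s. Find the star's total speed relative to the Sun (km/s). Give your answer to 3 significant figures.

d = 1/p = 1/0.1240″ = 8.0645 pc.
μ = 114.0 mas/yr = 0.1140 ″/yr.
v_t = 4.740 μ d = 4.740 × 0.1140 × 8.0645 = 4.3577 km/s.
v = √(v_r² + v_t²) = √(12.56² + 4.3577²) = √176.743 = 13.294 km/s.

13.3 km/s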